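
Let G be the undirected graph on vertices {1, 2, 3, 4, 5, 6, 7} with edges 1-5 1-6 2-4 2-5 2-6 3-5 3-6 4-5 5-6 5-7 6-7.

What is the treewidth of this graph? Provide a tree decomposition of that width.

Every bag has size at most 3, so the width is 3 − 1 = 2 and tw(G) ≤ 2. For the lower bound, the 3 vertices {2, 4, 5} are pairwise adjacent, and any tree decomposition puts a clique entirely inside one bag — forcing width ≥ 2. Combining the bounds, tw(G) = 2.

Treewidth 2.
One such decomposition:
Bags: B1 = {2, 5, 6}  B2 = {3, 5, 6}  B3 = {5, 6, 7}  B4 = {2, 4, 5}  B5 = {1, 5, 6}
Tree: B1–B2, B1–B3, B1–B4, B3–B5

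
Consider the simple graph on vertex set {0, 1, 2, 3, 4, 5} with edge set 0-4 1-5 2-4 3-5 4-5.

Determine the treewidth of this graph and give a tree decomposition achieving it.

Treewidth 1.
One such decomposition:
Bags: B1 = {3, 5}  B2 = {4, 5}  B3 = {2, 4}  B4 = {1, 5}  B5 = {0, 4}
Tree: B1–B2, B2–B3, B2–B4, B3–B5

The largest bag has 2 vertices, giving width 1; this decomposition certifies tw(G) ≤ 1. G has an edge, so its treewidth is at least 1. Combining the bounds, tw(G) = 1.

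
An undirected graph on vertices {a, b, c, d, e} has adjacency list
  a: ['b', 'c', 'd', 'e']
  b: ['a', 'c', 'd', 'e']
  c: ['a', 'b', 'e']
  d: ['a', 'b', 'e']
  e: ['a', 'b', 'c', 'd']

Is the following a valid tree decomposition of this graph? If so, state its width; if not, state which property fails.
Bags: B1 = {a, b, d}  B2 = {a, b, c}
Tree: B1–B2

A tree decomposition must satisfy three properties: every vertex lies in some bag; for every edge, both endpoints lie together in some bag; and for every vertex, the bags containing it form a connected subtree. Here vertex e appears in no bag, so the decomposition is invalid.

No — vertex e appears in no bag.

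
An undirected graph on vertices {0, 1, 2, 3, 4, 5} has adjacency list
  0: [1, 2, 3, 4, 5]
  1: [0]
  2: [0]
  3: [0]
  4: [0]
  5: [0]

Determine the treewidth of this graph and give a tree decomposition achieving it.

Treewidth 1.
One such decomposition:
Bags: B1 = {0, 4}  B2 = {0, 1}  B3 = {0, 2}  B4 = {0, 5}  B5 = {0, 3}
Tree: B1–B2, B1–B3, B3–B4, B3–B5

The largest bag has 2 vertices, giving width 1; this decomposition certifies tw(G) ≤ 1. Any graph with an edge has treewidth ≥ 1, and G has the edge 0–4. The upper and lower bounds meet at 1, so that is the treewidth.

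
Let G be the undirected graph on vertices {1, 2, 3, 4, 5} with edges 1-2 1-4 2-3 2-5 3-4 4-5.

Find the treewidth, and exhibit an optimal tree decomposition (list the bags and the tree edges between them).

The largest bag has 3 vertices, giving width 2; this decomposition certifies tw(G) ≤ 2. Since 4–3–2–5–4 is a cycle in G, G is not acyclic. Forests are exactly the graphs of treewidth ≤ 1, so tw(G) ≥ 2. Therefore the treewidth is 2.

Treewidth 2.
One such decomposition:
Bags: B1 = {2, 3, 4}  B2 = {2, 4, 5}  B3 = {1, 2, 4}
Tree: B1–B2, B2–B3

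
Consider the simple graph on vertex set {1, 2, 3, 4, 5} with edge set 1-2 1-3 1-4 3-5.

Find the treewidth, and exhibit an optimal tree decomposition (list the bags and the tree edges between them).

Treewidth 1.
One such decomposition:
Bags: B1 = {1, 3}  B2 = {1, 2}  B3 = {1, 4}  B4 = {3, 5}
Tree: B1–B2, B2–B3, B1–B4

Every bag has size at most 2, so the width is 2 − 1 = 1 and tw(G) ≤ 1. G has an edge, so its treewidth is at least 1. Hence tw(G) = 1 exactly.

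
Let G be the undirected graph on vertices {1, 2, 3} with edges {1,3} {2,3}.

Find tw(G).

1

A width-1 tree decomposition is:
Bags: B1 = {1, 3}  B2 = {2, 3}
Tree: B1–B2
Every bag has size at most 2, so the width is 2 − 1 = 1 and tw(G) ≤ 1. Any graph with an edge has treewidth ≥ 1, and G has the edge 1–3. Combining the bounds, tw(G) = 1.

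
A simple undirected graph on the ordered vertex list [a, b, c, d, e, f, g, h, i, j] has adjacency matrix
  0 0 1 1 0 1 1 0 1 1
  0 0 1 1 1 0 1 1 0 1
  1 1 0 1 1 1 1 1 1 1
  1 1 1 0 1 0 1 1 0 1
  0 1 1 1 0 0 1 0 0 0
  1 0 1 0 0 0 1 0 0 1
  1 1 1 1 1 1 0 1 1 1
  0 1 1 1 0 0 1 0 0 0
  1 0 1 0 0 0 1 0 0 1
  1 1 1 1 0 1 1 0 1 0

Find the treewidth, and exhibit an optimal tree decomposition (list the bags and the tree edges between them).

Treewidth 4.
One such decomposition:
Bags: B1 = {a, c, f, g, j}  B2 = {a, c, d, g, j}  B3 = {b, c, d, g, j}  B4 = {b, c, d, g, h}  B5 = {a, c, g, i, j}  B6 = {b, c, d, e, g}
Tree: B1–B2, B2–B3, B3–B4, B2–B5, B4–B6

Each bag holds 5 vertices, so the decomposition has width 4, which upper-bounds the treewidth. On the other hand G contains the 5-clique {a, c, d, g, j}. A clique must lie in a single bag of any decomposition, so no decomposition can have width below 4. The upper and lower bounds meet at 4, so that is the treewidth.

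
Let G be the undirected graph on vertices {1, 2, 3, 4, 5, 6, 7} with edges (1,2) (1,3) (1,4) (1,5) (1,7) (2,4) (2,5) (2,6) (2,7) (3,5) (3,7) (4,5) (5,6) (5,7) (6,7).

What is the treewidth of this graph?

A width-3 tree decomposition is:
Bags: B1 = {1, 2, 4, 5}  B2 = {1, 2, 5, 7}  B3 = {2, 5, 6, 7}  B4 = {1, 3, 5, 7}
Tree: B1–B2, B2–B3, B2–B4
Every bag has size at most 4, so the width is 4 − 1 = 3 and tw(G) ≤ 3. Conversely, {1, 2, 4, 5} is a clique of size 4, and the vertices of any clique must share a bag in every tree decomposition; so some bag has ≥ 4 vertices and tw(G) ≥ 3. Hence tw(G) = 3 exactly.

3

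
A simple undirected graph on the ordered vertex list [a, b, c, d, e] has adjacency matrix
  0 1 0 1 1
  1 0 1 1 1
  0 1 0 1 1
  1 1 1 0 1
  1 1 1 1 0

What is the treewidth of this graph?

3

A width-3 tree decomposition is:
Bags: B1 = {b, c, d, e}  B2 = {a, b, d, e}
Tree: B1–B2
The largest bag has 4 vertices, giving width 3; this decomposition certifies tw(G) ≤ 3. For the lower bound, the 4 vertices {b, c, d, e} are pairwise adjacent, and any tree decomposition puts a clique entirely inside one bag — forcing width ≥ 3. Therefore the treewidth is 3.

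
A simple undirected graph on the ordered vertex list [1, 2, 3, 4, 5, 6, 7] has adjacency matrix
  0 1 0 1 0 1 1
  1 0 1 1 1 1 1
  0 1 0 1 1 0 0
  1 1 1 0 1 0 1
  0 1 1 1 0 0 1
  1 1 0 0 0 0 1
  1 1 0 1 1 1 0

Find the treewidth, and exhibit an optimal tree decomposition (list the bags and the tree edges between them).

Treewidth 3.
Bags: B1 = {2, 3, 4, 5}  B2 = {2, 4, 5, 7}  B3 = {1, 2, 4, 7}  B4 = {1, 2, 6, 7}
Tree: B1–B2, B2–B3, B3–B4

Every bag has size at most 4, so the width is 4 − 1 = 3 and tw(G) ≤ 3. On the other hand G contains the 4-clique {1, 2, 4, 7}. A clique must lie in a single bag of any decomposition, so no decomposition can have width below 3. Therefore the treewidth is 3.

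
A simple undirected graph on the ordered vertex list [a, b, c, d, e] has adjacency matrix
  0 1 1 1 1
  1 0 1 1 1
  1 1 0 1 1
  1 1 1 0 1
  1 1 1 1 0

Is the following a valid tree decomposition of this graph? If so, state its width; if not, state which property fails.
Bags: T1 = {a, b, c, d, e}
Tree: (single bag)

Yes; width 4.

Checking the three conditions: (i) the bags cover all of {a, b, c, d, e}; (ii) for each edge, some bag contains both endpoints; (iii) the bags containing any fixed vertex form a subtree. All hold, so the decomposition is valid with width 5 − 1 = 4.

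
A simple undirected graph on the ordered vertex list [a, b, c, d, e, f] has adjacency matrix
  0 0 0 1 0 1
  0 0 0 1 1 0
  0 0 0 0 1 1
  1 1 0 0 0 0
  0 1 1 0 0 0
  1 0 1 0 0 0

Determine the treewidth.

A width-2 tree decomposition is:
Bags: B1 = {c, e, f}  B2 = {b, e, f}  B3 = {b, d, f}  B4 = {a, d, f}
Tree: B1–B2, B2–B3, B3–B4
The largest bag has 3 vertices, giving width 2; this decomposition certifies tw(G) ≤ 2. Since f–c–e–b–d–a–f is a cycle in G, G is not acyclic. Forests are exactly the graphs of treewidth ≤ 1, so tw(G) ≥ 2. Combining the bounds, tw(G) = 2.

2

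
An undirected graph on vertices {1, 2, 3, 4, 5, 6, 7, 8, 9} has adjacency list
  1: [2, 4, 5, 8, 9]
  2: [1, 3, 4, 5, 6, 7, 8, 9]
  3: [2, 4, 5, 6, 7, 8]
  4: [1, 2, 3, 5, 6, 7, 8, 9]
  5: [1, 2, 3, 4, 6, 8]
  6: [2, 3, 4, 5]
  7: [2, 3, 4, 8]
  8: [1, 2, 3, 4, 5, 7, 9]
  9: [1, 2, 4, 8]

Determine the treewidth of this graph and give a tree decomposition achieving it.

The largest bag has 5 vertices, giving width 4; this decomposition certifies tw(G) ≤ 4. On the other hand G contains the 5-clique {1, 2, 4, 8, 9}. A clique must lie in a single bag of any decomposition, so no decomposition can have width below 4. The upper and lower bounds meet at 4, so that is the treewidth.

Treewidth 4.
One such decomposition:
Bags: B1 = {2, 3, 4, 5, 8}  B2 = {1, 2, 4, 5, 8}  B3 = {2, 3, 4, 5, 6}  B4 = {1, 2, 4, 8, 9}  B5 = {2, 3, 4, 7, 8}
Tree: B1–B2, B1–B3, B2–B4, B1–B5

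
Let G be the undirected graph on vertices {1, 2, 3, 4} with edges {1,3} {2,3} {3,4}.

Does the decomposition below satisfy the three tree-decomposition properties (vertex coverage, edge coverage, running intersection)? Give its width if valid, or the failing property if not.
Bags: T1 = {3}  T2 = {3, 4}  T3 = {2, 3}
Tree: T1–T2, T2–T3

No — vertex 1 appears in no bag.

A tree decomposition must satisfy three properties: every vertex lies in some bag; for every edge, both endpoints lie together in some bag; and for every vertex, the bags containing it form a connected subtree. Here vertex 1 appears in no bag, so the decomposition is invalid.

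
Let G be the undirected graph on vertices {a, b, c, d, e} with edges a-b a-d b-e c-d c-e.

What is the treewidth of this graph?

A width-2 tree decomposition is:
Bags: B1 = {b, c, e}  B2 = {a, b, c}  B3 = {a, c, d}
Tree: B1–B2, B2–B3
Each bag holds 3 vertices, so the decomposition has width 2, which upper-bounds the treewidth. For the lower bound, G contains the cycle c–e–b–a–d–c, so G is not a forest; only forests have treewidth ≤ 1, hence tw(G) ≥ 2. Combining the bounds, tw(G) = 2.

2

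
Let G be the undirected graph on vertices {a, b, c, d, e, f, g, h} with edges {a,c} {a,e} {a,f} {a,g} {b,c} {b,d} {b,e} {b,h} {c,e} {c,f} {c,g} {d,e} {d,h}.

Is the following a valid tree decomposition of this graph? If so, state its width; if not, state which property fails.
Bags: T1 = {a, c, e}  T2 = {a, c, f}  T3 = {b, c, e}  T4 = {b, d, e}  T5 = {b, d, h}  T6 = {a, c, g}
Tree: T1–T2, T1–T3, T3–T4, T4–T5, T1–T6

Every vertex of G appears in some bag (union = {a, b, c, d, e, f, g, h}); every edge is covered by a bag; and for each vertex v the set of bags containing v is connected in the bag tree. The decomposition is therefore valid. The largest bag has 3 vertices, so the width is 2.

Yes; width 2.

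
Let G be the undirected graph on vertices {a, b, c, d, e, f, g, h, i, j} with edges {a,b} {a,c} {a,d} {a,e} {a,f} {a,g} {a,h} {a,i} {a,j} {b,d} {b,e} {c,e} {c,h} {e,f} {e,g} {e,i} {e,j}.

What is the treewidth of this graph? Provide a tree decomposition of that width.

Each bag holds 3 vertices, so the decomposition has width 2, which upper-bounds the treewidth. Conversely, {a, b, d} is a clique of size 3, and the vertices of any clique must share a bag in every tree decomposition; so some bag has ≥ 3 vertices and tw(G) ≥ 2. The upper and lower bounds meet at 2, so that is the treewidth.

Treewidth 2.
One optimal decomposition is:
Bags: B1 = {a, c, e}  B2 = {a, e, i}  B3 = {a, e, g}  B4 = {a, b, e}  B5 = {a, e, f}  B6 = {a, b, d}  B7 = {a, c, h}  B8 = {a, e, j}
Tree: B1–B2, B2–B3, B3–B4, B3–B5, B4–B6, B1–B7, B3–B8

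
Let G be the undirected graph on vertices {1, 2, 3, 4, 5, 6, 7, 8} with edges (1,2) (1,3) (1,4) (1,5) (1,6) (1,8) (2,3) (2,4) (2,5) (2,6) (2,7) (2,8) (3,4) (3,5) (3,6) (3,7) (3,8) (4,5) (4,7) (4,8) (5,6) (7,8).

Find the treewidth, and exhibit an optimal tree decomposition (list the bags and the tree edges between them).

The largest bag has 5 vertices, giving width 4; this decomposition certifies tw(G) ≤ 4. On the other hand G contains the 5-clique {1, 2, 3, 4, 8}. A clique must lie in a single bag of any decomposition, so no decomposition can have width below 4. Hence tw(G) = 4 exactly.

Treewidth 4.
One optimal decomposition is:
Bags: B1 = {1, 2, 3, 4, 8}  B2 = {1, 2, 3, 4, 5}  B3 = {2, 3, 4, 7, 8}  B4 = {1, 2, 3, 5, 6}
Tree: B1–B2, B1–B3, B2–B4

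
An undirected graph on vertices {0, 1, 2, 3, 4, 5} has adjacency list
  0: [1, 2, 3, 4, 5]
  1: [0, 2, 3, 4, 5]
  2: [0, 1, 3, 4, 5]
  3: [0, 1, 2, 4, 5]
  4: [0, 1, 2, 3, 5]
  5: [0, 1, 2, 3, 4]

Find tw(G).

A width-5 tree decomposition is:
Bags: B1 = {0, 1, 2, 3, 4, 5}
Tree: (single bag)
A single bag containing all 6 vertices is trivially a valid decomposition of width 5. On the other hand G contains the 6-clique {0, 1, 2, 3, 4, 5}. A clique must lie in a single bag of any decomposition, so no decomposition can have width below 5. The upper and lower bounds meet at 5, so that is the treewidth.

5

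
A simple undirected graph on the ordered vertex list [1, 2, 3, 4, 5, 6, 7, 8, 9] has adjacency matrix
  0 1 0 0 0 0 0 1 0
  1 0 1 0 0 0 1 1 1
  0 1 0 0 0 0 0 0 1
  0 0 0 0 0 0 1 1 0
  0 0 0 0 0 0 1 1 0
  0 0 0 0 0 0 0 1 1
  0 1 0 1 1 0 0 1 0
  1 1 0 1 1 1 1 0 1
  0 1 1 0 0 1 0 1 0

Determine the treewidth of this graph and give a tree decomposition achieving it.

Treewidth 2.
One optimal decomposition is:
Bags: B1 = {2, 7, 8}  B2 = {4, 7, 8}  B3 = {1, 2, 8}  B4 = {2, 8, 9}  B5 = {2, 3, 9}  B6 = {6, 8, 9}  B7 = {5, 7, 8}
Tree: B1–B2, B1–B3, B3–B4, B4–B5, B4–B6, B2–B7

Each bag holds 3 vertices, so the decomposition has width 2, which upper-bounds the treewidth. On the other hand G contains the 3-clique {1, 2, 8}. A clique must lie in a single bag of any decomposition, so no decomposition can have width below 2. Hence tw(G) = 2 exactly.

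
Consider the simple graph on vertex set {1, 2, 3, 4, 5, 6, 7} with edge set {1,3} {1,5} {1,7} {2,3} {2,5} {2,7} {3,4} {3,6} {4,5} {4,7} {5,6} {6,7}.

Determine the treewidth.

3

A width-3 tree decomposition is:
Bags: B1 = {3, 4, 5, 7}  B2 = {3, 5, 6, 7}  B3 = {1, 3, 5, 7}  B4 = {2, 3, 5, 7}
Tree: B1–B2, B2–B3, B3–B4
The largest bag has 4 vertices, giving width 3; this decomposition certifies tw(G) ≤ 3. For the lower bound: the 4 vertex sets {3,4}, {5,6}, {7}, {1} are disjoint, each induces a connected subgraph, and every pair is joined by at least one edge of G. Contracting each set to a single vertex therefore yields K_{4} as a minor, and since treewidth is minor-monotone, tw(G) ≥ tw(K_{4}) = 3. Therefore the treewidth is 3.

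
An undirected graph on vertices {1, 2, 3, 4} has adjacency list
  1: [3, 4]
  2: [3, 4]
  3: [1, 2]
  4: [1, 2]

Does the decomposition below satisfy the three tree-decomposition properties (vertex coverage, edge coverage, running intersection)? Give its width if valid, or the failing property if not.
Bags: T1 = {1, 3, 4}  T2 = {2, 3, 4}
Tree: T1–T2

Yes; width 2.

Checking the three conditions: (i) the bags cover all of {1, 2, 3, 4}; (ii) for each edge, some bag contains both endpoints; (iii) the bags containing any fixed vertex form a subtree. All hold, so the decomposition is valid with width 3 − 1 = 2.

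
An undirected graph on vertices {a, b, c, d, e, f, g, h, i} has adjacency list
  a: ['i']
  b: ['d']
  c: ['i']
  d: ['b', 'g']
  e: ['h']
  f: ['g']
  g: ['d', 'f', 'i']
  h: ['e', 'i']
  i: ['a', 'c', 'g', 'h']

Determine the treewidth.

1

A width-1 tree decomposition is:
Bags: B1 = {h, i}  B2 = {g, i}  B3 = {c, i}  B4 = {e, h}  B5 = {d, g}  B6 = {a, i}  B7 = {b, d}  B8 = {f, g}
Tree: B1–B2, B2–B3, B1–B4, B2–B5, B2–B6, B5–B7, B2–B8
Every bag has size at most 2, so the width is 2 − 1 = 1 and tw(G) ≤ 1. Any graph with an edge has treewidth ≥ 1, and G has the edge h–i. The upper and lower bounds meet at 1, so that is the treewidth.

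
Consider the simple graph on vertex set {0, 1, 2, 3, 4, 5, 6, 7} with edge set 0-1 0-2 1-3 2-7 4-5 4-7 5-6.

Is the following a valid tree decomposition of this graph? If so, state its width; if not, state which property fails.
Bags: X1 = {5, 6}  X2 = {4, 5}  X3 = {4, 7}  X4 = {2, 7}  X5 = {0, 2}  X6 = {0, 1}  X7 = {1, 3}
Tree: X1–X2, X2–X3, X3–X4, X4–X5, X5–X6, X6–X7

Yes; width 1.

Every vertex of G appears in some bag (union = {0, 1, 2, 3, 4, 5, 6, 7}); every edge is covered by a bag; and for each vertex v the set of bags containing v is connected in the bag tree. The decomposition is therefore valid. The largest bag has 2 vertices, so the width is 1.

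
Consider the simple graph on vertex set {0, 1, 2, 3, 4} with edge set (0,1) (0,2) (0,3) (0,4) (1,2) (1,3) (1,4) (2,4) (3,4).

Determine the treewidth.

3

A width-3 tree decomposition is:
Bags: B1 = {0, 1, 3, 4}  B2 = {0, 1, 2, 4}
Tree: B1–B2
Every bag has size at most 4, so the width is 4 − 1 = 3 and tw(G) ≤ 3. Conversely, {0, 1, 2, 4} is a clique of size 4, and the vertices of any clique must share a bag in every tree decomposition; so some bag has ≥ 4 vertices and tw(G) ≥ 3. Therefore the treewidth is 3.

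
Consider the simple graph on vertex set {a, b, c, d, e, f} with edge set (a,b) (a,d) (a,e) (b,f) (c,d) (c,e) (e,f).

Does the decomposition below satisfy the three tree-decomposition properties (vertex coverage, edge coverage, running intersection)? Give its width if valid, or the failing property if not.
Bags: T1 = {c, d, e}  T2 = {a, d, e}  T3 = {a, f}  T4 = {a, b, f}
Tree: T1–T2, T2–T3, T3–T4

No — edge (e,f) lies in no bag.

A tree decomposition must satisfy three properties: every vertex lies in some bag; for every edge, both endpoints lie together in some bag; and for every vertex, the bags containing it form a connected subtree. Here edge (e,f) lies in no bag, so the decomposition is invalid.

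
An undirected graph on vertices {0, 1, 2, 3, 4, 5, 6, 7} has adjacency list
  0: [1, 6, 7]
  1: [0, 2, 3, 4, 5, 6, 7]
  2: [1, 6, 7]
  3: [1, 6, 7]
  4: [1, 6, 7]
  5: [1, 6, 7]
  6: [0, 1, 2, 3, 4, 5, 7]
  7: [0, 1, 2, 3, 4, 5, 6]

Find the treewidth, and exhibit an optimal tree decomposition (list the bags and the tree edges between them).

The largest bag has 4 vertices, giving width 3; this decomposition certifies tw(G) ≤ 3. For the lower bound, the 4 vertices {0, 1, 6, 7} are pairwise adjacent, and any tree decomposition puts a clique entirely inside one bag — forcing width ≥ 3. Combining the bounds, tw(G) = 3.

Treewidth 3.
One optimal decomposition is:
Bags: B1 = {1, 3, 6, 7}  B2 = {0, 1, 6, 7}  B3 = {1, 2, 6, 7}  B4 = {1, 5, 6, 7}  B5 = {1, 4, 6, 7}
Tree: B1–B2, B1–B3, B1–B4, B1–B5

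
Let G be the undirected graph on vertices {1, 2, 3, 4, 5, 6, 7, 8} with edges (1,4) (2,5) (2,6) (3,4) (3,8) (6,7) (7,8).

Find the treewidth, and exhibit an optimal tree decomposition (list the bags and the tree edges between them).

Treewidth 1.
One optimal decomposition is:
Bags: B1 = {2, 5}  B2 = {2, 6}  B3 = {6, 7}  B4 = {7, 8}  B5 = {3, 8}  B6 = {3, 4}  B7 = {1, 4}
Tree: B1–B2, B2–B3, B3–B4, B4–B5, B5–B6, B6–B7

Each bag holds 2 vertices, so the decomposition has width 1, which upper-bounds the treewidth. Since G has at least one edge (e.g. 5–2), it is not an edgeless graph, so tw(G) ≥ 1. The upper and lower bounds meet at 1, so that is the treewidth.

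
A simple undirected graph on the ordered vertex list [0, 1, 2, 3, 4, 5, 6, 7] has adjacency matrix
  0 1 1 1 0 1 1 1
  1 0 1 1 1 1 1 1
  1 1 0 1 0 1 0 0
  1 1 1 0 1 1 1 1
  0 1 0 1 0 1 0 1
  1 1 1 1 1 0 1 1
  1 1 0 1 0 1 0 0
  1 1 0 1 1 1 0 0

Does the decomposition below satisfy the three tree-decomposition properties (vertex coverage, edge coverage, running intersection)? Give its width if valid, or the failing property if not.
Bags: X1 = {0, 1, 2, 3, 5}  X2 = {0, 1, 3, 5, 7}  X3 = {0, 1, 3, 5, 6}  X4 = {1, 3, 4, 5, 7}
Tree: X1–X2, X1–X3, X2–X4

Yes; width 4.

Every vertex of G appears in some bag (union = {0, 1, 2, 3, 4, 5, 6, 7}); every edge is covered by a bag; and for each vertex v the set of bags containing v is connected in the bag tree. The decomposition is therefore valid. The largest bag has 5 vertices, so the width is 4.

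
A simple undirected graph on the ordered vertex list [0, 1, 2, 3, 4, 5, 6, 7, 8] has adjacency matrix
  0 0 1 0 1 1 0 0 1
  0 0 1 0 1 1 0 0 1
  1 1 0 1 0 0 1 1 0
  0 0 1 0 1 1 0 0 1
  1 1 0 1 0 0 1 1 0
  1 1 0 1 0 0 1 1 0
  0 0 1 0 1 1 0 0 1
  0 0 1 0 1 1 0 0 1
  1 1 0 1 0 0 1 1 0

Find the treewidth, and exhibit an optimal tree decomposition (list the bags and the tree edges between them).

The largest bag has 5 vertices, giving width 4; this decomposition certifies tw(G) ≤ 4. For the lower bound: the 5 vertex sets {6,8}, {1,4}, {0,5}, {2}, {7} are disjoint, each induces a connected subgraph, and every pair is joined by at least one edge of G. Contracting each set to a single vertex therefore yields K_{5} as a minor, and since treewidth is minor-monotone, tw(G) ≥ tw(K_{5}) = 4. Therefore the treewidth is 4.

Treewidth 4.
One optimal decomposition is:
Bags: B1 = {2, 4, 5, 6, 8}  B2 = {1, 2, 4, 5, 8}  B3 = {0, 2, 4, 5, 8}  B4 = {2, 4, 5, 7, 8}  B5 = {2, 3, 4, 5, 8}
Tree: B1–B2, B2–B3, B3–B4, B4–B5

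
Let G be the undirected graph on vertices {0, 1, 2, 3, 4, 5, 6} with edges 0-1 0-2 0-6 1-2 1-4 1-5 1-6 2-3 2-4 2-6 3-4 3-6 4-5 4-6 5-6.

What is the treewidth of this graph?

A width-3 tree decomposition is:
Bags: B1 = {1, 2, 4, 6}  B2 = {1, 4, 5, 6}  B3 = {0, 1, 2, 6}  B4 = {2, 3, 4, 6}
Tree: B1–B2, B1–B3, B1–B4
Every bag has size at most 4, so the width is 4 − 1 = 3 and tw(G) ≤ 3. Conversely, {0, 1, 2, 6} is a clique of size 4, and the vertices of any clique must share a bag in every tree decomposition; so some bag has ≥ 4 vertices and tw(G) ≥ 3. The upper and lower bounds meet at 3, so that is the treewidth.

3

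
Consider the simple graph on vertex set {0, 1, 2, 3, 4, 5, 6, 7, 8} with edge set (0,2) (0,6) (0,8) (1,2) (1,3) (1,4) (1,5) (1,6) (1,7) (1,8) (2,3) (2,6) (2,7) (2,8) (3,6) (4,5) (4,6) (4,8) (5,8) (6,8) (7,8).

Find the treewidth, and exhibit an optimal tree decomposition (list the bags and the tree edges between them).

Treewidth 3.
Bags: B1 = {1, 4, 6, 8}  B2 = {1, 4, 5, 8}  B3 = {1, 2, 6, 8}  B4 = {1, 2, 3, 6}  B5 = {0, 2, 6, 8}  B6 = {1, 2, 7, 8}
Tree: B1–B2, B1–B3, B3–B4, B3–B5, B3–B6

The largest bag has 4 vertices, giving width 3; this decomposition certifies tw(G) ≤ 3. For the lower bound, the 4 vertices {0, 2, 6, 8} are pairwise adjacent, and any tree decomposition puts a clique entirely inside one bag — forcing width ≥ 3. Hence tw(G) = 3 exactly.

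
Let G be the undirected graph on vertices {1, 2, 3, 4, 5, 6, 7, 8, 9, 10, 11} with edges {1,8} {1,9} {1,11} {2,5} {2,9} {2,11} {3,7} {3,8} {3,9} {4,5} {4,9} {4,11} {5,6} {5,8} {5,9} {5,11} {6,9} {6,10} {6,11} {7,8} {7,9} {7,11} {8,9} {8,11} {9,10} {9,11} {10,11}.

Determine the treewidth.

3

A width-3 tree decomposition is:
Bags: B1 = {1, 8, 9, 11}  B2 = {5, 8, 9, 11}  B3 = {7, 8, 9, 11}  B4 = {4, 5, 9, 11}  B5 = {5, 6, 9, 11}  B6 = {3, 7, 8, 9}  B7 = {6, 9, 10, 11}  B8 = {2, 5, 9, 11}
Tree: B1–B2, B2–B3, B2–B4, B4–B5, B3–B6, B5–B7, B5–B8
Every bag has size at most 4, so the width is 4 − 1 = 3 and tw(G) ≤ 3. On the other hand G contains the 4-clique {1, 8, 9, 11}. A clique must lie in a single bag of any decomposition, so no decomposition can have width below 3. Hence tw(G) = 3 exactly.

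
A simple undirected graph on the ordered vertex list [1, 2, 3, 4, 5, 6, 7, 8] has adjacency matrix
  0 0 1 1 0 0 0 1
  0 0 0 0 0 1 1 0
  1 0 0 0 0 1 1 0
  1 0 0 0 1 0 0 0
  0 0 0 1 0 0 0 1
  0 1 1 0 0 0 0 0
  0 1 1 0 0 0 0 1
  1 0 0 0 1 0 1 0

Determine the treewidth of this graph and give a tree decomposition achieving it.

Treewidth 2.
One such decomposition:
Bags: B1 = {4, 5, 8}  B2 = {1, 4, 8}  B3 = {1, 7, 8}  B4 = {1, 3, 7}  B5 = {2, 3, 7}  B6 = {2, 3, 6}
Tree: B1–B2, B2–B3, B3–B4, B4–B5, B5–B6

Each bag holds 3 vertices, so the decomposition has width 2, which upper-bounds the treewidth. For the lower bound, G contains the cycle 5–4–1–8–5, so G is not a forest; only forests have treewidth ≤ 1, hence tw(G) ≥ 2. The upper and lower bounds meet at 2, so that is the treewidth.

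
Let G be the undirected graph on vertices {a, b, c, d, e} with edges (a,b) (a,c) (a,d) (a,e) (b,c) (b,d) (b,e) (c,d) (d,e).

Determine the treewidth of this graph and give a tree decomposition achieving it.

Every bag has size at most 4, so the width is 4 − 1 = 3 and tw(G) ≤ 3. Conversely, {a, b, d, e} is a clique of size 4, and the vertices of any clique must share a bag in every tree decomposition; so some bag has ≥ 4 vertices and tw(G) ≥ 3. Therefore the treewidth is 3.

Treewidth 3.
One such decomposition:
Bags: B1 = {a, b, c, d}  B2 = {a, b, d, e}
Tree: B1–B2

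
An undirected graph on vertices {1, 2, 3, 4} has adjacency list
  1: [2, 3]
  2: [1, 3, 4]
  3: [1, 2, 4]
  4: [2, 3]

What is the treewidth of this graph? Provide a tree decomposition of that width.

Every bag has size at most 3, so the width is 3 − 1 = 2 and tw(G) ≤ 2. Conversely, {1, 2, 3} is a clique of size 3, and the vertices of any clique must share a bag in every tree decomposition; so some bag has ≥ 3 vertices and tw(G) ≥ 2. The upper and lower bounds meet at 2, so that is the treewidth.

Treewidth 2.
One optimal decomposition is:
Bags: B1 = {1, 2, 3}  B2 = {2, 3, 4}
Tree: B1–B2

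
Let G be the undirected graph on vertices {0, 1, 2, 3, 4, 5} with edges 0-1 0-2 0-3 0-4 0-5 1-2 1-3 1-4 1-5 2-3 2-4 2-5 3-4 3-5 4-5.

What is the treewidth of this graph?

5

A width-5 tree decomposition is:
Bags: B1 = {0, 1, 2, 3, 4, 5}
Tree: (single bag)
With just one bag of size 6, the width is 6 − 1 = 5, so tw(G) ≤ 5. On the other hand G contains the 6-clique {0, 1, 2, 3, 4, 5}. A clique must lie in a single bag of any decomposition, so no decomposition can have width below 5. The upper and lower bounds meet at 5, so that is the treewidth.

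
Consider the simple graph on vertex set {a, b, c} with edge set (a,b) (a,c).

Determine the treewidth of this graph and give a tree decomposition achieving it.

Each bag holds 2 vertices, so the decomposition has width 1, which upper-bounds the treewidth. G has an edge, so its treewidth is at least 1. Therefore the treewidth is 1.

Treewidth 1.
One optimal decomposition is:
Bags: B1 = {a, b}  B2 = {a, c}
Tree: B1–B2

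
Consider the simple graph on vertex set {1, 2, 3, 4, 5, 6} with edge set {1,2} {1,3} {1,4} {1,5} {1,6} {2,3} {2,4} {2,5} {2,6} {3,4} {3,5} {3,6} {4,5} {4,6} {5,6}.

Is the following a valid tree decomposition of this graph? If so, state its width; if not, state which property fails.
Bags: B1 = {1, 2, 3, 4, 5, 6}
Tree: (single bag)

Yes; width 5.

Vertex coverage: the bags together contain {1, 2, 3, 4, 5, 6}, the full vertex set. Edge coverage: each edge of G has both endpoints in at least one bag. Running intersection: for every vertex, the bags containing it form a connected subtree. All three properties hold, so this is a valid tree decomposition of width max|bag| − 1 = 5, and hence tw(G) ≤ 5.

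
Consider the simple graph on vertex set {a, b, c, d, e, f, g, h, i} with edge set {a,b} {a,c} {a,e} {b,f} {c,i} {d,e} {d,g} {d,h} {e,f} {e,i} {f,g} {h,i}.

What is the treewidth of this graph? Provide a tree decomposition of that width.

Every bag has size at most 4, so the width is 4 − 1 = 3 and tw(G) ≤ 3. For the lower bound: the 4 vertex sets {d,g,h}, {i}, {e}, {a,b,c,f} are disjoint, each induces a connected subgraph, and every pair is joined by at least one edge of G. Contracting each set to a single vertex therefore yields K_{4} as a minor, and since treewidth is minor-monotone, tw(G) ≥ tw(K_{4}) = 3. Therefore the treewidth is 3.

Treewidth 3.
One such decomposition:
Bags: B1 = {d, g, h, i}  B2 = {d, e, g, i}  B3 = {e, f, g, i}  B4 = {c, e, f, i}  B5 = {a, c, e, f}  B6 = {a, b, c, f}
Tree: B1–B2, B2–B3, B3–B4, B4–B5, B5–B6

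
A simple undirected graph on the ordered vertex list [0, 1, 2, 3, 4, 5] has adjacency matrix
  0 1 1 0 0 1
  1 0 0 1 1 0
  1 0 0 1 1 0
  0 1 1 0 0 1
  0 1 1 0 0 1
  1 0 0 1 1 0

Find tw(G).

A width-3 tree decomposition is:
Bags: B1 = {1, 2, 3, 5}  B2 = {0, 1, 2, 5}  B3 = {1, 2, 4, 5}
Tree: B1–B2, B2–B3
The largest bag has 4 vertices, giving width 3; this decomposition certifies tw(G) ≤ 3. For the lower bound: the 4 vertex sets {2,3}, {0,5}, {1}, {4} are disjoint, each induces a connected subgraph, and every pair is joined by at least one edge of G. Contracting each set to a single vertex therefore yields K_{4} as a minor, and since treewidth is minor-monotone, tw(G) ≥ tw(K_{4}) = 3. Therefore the treewidth is 3.

3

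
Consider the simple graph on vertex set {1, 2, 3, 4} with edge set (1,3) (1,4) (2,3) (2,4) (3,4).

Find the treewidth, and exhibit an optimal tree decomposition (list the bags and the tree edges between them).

Treewidth 2.
One such decomposition:
Bags: B1 = {1, 3, 4}  B2 = {2, 3, 4}
Tree: B1–B2

Every bag has size at most 3, so the width is 3 − 1 = 2 and tw(G) ≤ 2. Conversely, {1, 3, 4} is a clique of size 3, and the vertices of any clique must share a bag in every tree decomposition; so some bag has ≥ 3 vertices and tw(G) ≥ 2. Combining the bounds, tw(G) = 2.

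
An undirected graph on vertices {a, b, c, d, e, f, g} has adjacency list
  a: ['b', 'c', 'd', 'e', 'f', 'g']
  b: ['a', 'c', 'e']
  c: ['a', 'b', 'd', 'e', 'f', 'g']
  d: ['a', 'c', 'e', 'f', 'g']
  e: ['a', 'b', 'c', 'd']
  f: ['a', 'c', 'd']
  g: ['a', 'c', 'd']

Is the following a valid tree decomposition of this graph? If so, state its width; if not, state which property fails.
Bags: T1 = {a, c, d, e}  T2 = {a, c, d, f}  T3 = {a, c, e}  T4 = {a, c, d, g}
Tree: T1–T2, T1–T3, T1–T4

A tree decomposition must satisfy three properties: every vertex lies in some bag; for every edge, both endpoints lie together in some bag; and for every vertex, the bags containing it form a connected subtree. Here vertex b appears in no bag, so the decomposition is invalid.

No — vertex b appears in no bag.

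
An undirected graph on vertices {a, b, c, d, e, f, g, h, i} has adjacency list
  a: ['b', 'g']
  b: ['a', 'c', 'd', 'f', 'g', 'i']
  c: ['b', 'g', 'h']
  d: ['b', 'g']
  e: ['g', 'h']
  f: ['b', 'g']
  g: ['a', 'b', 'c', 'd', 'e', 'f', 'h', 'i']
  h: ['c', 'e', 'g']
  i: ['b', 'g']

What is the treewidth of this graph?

A width-2 tree decomposition is:
Bags: B1 = {b, f, g}  B2 = {b, c, g}  B3 = {c, g, h}  B4 = {a, b, g}  B5 = {e, g, h}  B6 = {b, g, i}  B7 = {b, d, g}
Tree: B1–B2, B2–B3, B2–B4, B3–B5, B1–B6, B6–B7
Each bag holds 3 vertices, so the decomposition has width 2, which upper-bounds the treewidth. For the lower bound, the 3 vertices {e, g, h} are pairwise adjacent, and any tree decomposition puts a clique entirely inside one bag — forcing width ≥ 2. Hence tw(G) = 2 exactly.

2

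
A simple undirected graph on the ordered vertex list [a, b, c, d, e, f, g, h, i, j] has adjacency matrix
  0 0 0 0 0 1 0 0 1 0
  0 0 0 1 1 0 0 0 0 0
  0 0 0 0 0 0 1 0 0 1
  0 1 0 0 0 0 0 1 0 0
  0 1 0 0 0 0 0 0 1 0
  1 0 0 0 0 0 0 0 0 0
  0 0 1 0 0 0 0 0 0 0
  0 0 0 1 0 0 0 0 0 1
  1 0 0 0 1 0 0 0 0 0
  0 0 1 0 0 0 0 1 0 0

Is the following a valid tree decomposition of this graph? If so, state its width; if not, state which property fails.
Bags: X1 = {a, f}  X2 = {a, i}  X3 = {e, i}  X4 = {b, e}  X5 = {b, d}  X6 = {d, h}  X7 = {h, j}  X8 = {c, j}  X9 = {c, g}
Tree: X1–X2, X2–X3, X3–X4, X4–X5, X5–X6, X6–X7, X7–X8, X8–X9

Checking the three conditions: (i) the bags cover all of {a, b, c, d, e, f, g, h, i, j}; (ii) for each edge, some bag contains both endpoints; (iii) the bags containing any fixed vertex form a subtree. All hold, so the decomposition is valid with width 2 − 1 = 1.

Yes; width 1.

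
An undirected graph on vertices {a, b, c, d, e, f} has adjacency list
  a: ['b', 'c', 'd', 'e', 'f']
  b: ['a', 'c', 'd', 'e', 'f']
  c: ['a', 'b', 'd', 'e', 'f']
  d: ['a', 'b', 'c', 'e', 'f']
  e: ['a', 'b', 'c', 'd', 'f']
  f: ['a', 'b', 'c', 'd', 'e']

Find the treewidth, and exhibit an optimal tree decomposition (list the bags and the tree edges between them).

Treewidth 5.
One optimal decomposition is:
Bags: B1 = {a, b, c, d, e, f}
Tree: (single bag)

With just one bag of size 6, the width is 6 − 1 = 5, so tw(G) ≤ 5. Conversely, {a, b, c, d, e, f} is a clique of size 6, and the vertices of any clique must share a bag in every tree decomposition; so some bag has ≥ 6 vertices and tw(G) ≥ 5. Therefore the treewidth is 5.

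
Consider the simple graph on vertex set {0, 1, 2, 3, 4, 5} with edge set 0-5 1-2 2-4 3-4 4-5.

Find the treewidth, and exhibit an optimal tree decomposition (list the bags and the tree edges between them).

Treewidth 1.
One such decomposition:
Bags: B1 = {4, 5}  B2 = {2, 4}  B3 = {3, 4}  B4 = {0, 5}  B5 = {1, 2}
Tree: B1–B2, B1–B3, B1–B4, B2–B5

Every bag has size at most 2, so the width is 2 − 1 = 1 and tw(G) ≤ 1. G has an edge, so its treewidth is at least 1. The upper and lower bounds meet at 1, so that is the treewidth.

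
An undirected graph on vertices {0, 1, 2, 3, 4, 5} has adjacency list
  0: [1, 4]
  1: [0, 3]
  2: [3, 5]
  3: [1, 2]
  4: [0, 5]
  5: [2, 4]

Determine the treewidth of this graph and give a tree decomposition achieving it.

Each bag holds 3 vertices, so the decomposition has width 2, which upper-bounds the treewidth. For the lower bound, G contains the cycle 2–5–4–0–1–3–2, so G is not a forest; only forests have treewidth ≤ 1, hence tw(G) ≥ 2. Hence tw(G) = 2 exactly.

Treewidth 2.
One such decomposition:
Bags: B1 = {2, 4, 5}  B2 = {0, 2, 4}  B3 = {0, 1, 2}  B4 = {1, 2, 3}
Tree: B1–B2, B2–B3, B3–B4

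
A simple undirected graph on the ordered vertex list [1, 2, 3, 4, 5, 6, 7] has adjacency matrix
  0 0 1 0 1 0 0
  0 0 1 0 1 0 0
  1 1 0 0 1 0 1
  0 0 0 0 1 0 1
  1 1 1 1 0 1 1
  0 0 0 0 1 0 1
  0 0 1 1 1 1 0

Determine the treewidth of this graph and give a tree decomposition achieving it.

Treewidth 2.
Bags: B1 = {3, 5, 7}  B2 = {1, 3, 5}  B3 = {4, 5, 7}  B4 = {2, 3, 5}  B5 = {5, 6, 7}
Tree: B1–B2, B1–B3, B2–B4, B1–B5

Each bag holds 3 vertices, so the decomposition has width 2, which upper-bounds the treewidth. For the lower bound, the 3 vertices {1, 3, 5} are pairwise adjacent, and any tree decomposition puts a clique entirely inside one bag — forcing width ≥ 2. Therefore the treewidth is 2.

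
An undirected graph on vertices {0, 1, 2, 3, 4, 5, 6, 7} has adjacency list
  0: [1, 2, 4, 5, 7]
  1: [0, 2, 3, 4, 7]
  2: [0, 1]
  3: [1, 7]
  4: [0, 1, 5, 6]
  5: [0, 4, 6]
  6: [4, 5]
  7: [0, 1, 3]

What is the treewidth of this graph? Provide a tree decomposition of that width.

Treewidth 2.
One such decomposition:
Bags: B1 = {1, 3, 7}  B2 = {0, 1, 7}  B3 = {0, 1, 4}  B4 = {0, 4, 5}  B5 = {0, 1, 2}  B6 = {4, 5, 6}
Tree: B1–B2, B2–B3, B3–B4, B3–B5, B4–B6

The largest bag has 3 vertices, giving width 2; this decomposition certifies tw(G) ≤ 2. Conversely, {0, 1, 2} is a clique of size 3, and the vertices of any clique must share a bag in every tree decomposition; so some bag has ≥ 3 vertices and tw(G) ≥ 2. Therefore the treewidth is 2.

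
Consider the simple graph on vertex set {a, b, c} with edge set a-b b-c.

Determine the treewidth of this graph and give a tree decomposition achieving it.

Treewidth 1.
Bags: B1 = {a, b}  B2 = {b, c}
Tree: B1–B2

Each bag holds 2 vertices, so the decomposition has width 1, which upper-bounds the treewidth. G has an edge, so its treewidth is at least 1. The upper and lower bounds meet at 1, so that is the treewidth.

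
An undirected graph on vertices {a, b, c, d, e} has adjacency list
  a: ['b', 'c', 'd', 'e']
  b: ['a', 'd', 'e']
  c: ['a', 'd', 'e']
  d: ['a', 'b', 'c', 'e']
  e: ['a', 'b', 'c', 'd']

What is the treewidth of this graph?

3

A width-3 tree decomposition is:
Bags: B1 = {a, c, d, e}  B2 = {a, b, d, e}
Tree: B1–B2
Every bag has size at most 4, so the width is 4 − 1 = 3 and tw(G) ≤ 3. Conversely, {a, c, d, e} is a clique of size 4, and the vertices of any clique must share a bag in every tree decomposition; so some bag has ≥ 4 vertices and tw(G) ≥ 3. The upper and lower bounds meet at 3, so that is the treewidth.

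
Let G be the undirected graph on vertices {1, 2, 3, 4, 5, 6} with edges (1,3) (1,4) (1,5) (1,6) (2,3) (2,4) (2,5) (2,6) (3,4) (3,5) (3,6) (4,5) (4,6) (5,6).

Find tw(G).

A width-4 tree decomposition is:
Bags: B1 = {2, 3, 4, 5, 6}  B2 = {1, 3, 4, 5, 6}
Tree: B1–B2
Each bag holds 5 vertices, so the decomposition has width 4, which upper-bounds the treewidth. For the lower bound, the 5 vertices {1, 3, 4, 5, 6} are pairwise adjacent, and any tree decomposition puts a clique entirely inside one bag — forcing width ≥ 4. Combining the bounds, tw(G) = 4.

4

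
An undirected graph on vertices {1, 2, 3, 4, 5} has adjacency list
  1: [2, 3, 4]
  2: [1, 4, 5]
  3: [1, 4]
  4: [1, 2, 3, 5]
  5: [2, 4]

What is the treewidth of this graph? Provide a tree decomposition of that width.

Treewidth 2.
Bags: B1 = {2, 4, 5}  B2 = {1, 2, 4}  B3 = {1, 3, 4}
Tree: B1–B2, B2–B3

Every bag has size at most 3, so the width is 3 − 1 = 2 and tw(G) ≤ 2. On the other hand G contains the 3-clique {1, 2, 4}. A clique must lie in a single bag of any decomposition, so no decomposition can have width below 2. Combining the bounds, tw(G) = 2.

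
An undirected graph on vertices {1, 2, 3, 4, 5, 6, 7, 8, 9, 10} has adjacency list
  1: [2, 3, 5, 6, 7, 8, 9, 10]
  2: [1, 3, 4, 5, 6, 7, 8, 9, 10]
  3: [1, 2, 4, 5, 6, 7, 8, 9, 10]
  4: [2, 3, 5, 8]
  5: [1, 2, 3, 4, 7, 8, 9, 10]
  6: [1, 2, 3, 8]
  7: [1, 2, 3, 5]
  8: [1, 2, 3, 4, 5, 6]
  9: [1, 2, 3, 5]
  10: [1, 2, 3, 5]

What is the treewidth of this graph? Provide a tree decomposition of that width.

Each bag holds 5 vertices, so the decomposition has width 4, which upper-bounds the treewidth. Conversely, {1, 2, 3, 5, 8} is a clique of size 5, and the vertices of any clique must share a bag in every tree decomposition; so some bag has ≥ 5 vertices and tw(G) ≥ 4. Therefore the treewidth is 4.

Treewidth 4.
Bags: B1 = {1, 2, 3, 5, 10}  B2 = {1, 2, 3, 5, 7}  B3 = {1, 2, 3, 5, 8}  B4 = {2, 3, 4, 5, 8}  B5 = {1, 2, 3, 6, 8}  B6 = {1, 2, 3, 5, 9}
Tree: B1–B2, B1–B3, B3–B4, B3–B5, B3–B6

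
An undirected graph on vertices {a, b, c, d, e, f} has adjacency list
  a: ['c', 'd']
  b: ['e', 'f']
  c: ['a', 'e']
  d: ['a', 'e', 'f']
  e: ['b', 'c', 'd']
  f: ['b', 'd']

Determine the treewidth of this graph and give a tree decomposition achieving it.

Treewidth 2.
One optimal decomposition is:
Bags: B1 = {a, c, e}  B2 = {a, d, e}  B3 = {b, d, e}  B4 = {b, d, f}
Tree: B1–B2, B2–B3, B3–B4

Every bag has size at most 3, so the width is 3 − 1 = 2 and tw(G) ≤ 2. Since c–a–d–e–c is a cycle in G, G is not acyclic. Forests are exactly the graphs of treewidth ≤ 1, so tw(G) ≥ 2. Therefore the treewidth is 2.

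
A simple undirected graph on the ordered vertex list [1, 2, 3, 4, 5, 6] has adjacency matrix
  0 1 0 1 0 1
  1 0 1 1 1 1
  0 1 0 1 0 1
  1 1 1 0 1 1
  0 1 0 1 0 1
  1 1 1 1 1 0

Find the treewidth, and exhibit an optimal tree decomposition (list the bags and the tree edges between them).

Treewidth 3.
Bags: B1 = {1, 2, 4, 6}  B2 = {2, 4, 5, 6}  B3 = {2, 3, 4, 6}
Tree: B1–B2, B1–B3

Each bag holds 4 vertices, so the decomposition has width 3, which upper-bounds the treewidth. On the other hand G contains the 4-clique {1, 2, 4, 6}. A clique must lie in a single bag of any decomposition, so no decomposition can have width below 3. The upper and lower bounds meet at 3, so that is the treewidth.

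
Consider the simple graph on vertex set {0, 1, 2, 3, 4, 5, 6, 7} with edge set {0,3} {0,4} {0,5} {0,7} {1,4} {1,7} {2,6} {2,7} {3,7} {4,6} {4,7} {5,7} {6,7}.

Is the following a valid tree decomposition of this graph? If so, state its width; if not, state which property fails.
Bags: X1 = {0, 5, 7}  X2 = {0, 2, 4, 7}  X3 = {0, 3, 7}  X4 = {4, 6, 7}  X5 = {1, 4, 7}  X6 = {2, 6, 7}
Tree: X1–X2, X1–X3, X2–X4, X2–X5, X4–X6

A tree decomposition must satisfy three properties: every vertex lies in some bag; for every edge, both endpoints lie together in some bag; and for every vertex, the bags containing it form a connected subtree. Here bags containing vertex 2 are not connected in the tree, so the decomposition is invalid.

No — bags containing vertex 2 are not connected in the tree.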